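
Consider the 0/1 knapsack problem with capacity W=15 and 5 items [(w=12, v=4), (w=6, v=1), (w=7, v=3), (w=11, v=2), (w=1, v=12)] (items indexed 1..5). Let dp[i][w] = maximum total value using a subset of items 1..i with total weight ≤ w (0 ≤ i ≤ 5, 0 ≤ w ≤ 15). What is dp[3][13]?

4

i\w   0   1   2   3   4   5   6   7   8   9  10  11  12  13  14  15
  0   0   0   0   0   0   0   0   0   0   0   0   0   0   0   0   0
  1   0   0   0   0   0   0   0   0   0   0   0   0   4   4   4   4
  2   0   0   0   0   0   0   1   1   1   1   1   1   4   4   4   4
  3   0   0   0   0   0   0   1   3   3   3   3   3   4   4   4   4
  4   0   0   0   0   0   0   1   3   3   3   3   3   4   4   4   4
  5   0  12  12  12  12  12  12  13  15  15  15  15  15  16  16  16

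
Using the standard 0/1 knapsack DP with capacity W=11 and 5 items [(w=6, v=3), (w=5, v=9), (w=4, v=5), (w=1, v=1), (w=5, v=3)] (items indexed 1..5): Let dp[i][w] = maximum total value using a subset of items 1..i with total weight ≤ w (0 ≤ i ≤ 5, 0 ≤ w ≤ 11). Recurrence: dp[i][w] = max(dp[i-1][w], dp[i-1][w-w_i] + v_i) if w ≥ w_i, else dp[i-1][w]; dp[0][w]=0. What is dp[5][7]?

10

i\w   0   1   2   3   4   5   6   7   8   9  10  11
  0   0   0   0   0   0   0   0   0   0   0   0   0
  1   0   0   0   0   0   0   3   3   3   3   3   3
  2   0   0   0   0   0   9   9   9   9   9   9  12
  3   0   0   0   0   5   9   9   9   9  14  14  14
  4   0   1   1   1   5   9  10  10  10  14  15  15
  5   0   1   1   1   5   9  10  10  10  14  15  15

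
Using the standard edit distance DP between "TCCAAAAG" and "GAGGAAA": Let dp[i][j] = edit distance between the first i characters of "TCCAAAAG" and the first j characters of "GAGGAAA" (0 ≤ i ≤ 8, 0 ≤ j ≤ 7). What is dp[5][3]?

   ''  G  A  G  G  A  A  A
''  0  1  2  3  4  5  6  7
 T  1  1  2  3  4  5  6  7
 C  2  2  2  3  4  5  6  7
 C  3  3  3  3  4  5  6  7
 A  4  4  3  4  4  4  5  6
 A  5  5  4  4  5  4  4  5
 A  6  6  5  5  5  5  4  4
 A  7  7  6  6  6  5  5  4
 G  8  7  7  6  6  6  6  5

4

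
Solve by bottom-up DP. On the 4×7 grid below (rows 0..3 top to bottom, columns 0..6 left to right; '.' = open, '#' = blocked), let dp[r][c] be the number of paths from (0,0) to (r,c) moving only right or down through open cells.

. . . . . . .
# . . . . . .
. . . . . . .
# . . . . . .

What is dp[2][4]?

10

r\c   0   1   2   3   4   5   6
  0   1   1   1   1   1   1   1
  1   0   1   2   3   4   5   6
  2   0   1   3   6  10  15  21
  3   0   1   4  10  20  35  56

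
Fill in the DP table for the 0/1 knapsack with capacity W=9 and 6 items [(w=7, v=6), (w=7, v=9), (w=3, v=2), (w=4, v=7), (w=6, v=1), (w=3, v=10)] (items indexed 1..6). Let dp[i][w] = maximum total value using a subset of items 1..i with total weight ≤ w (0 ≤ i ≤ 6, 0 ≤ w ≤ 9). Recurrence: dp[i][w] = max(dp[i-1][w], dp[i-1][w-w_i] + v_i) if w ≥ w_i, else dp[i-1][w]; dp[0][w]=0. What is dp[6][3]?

i\w   0   1   2   3   4   5   6   7   8   9
  0   0   0   0   0   0   0   0   0   0   0
  1   0   0   0   0   0   0   0   6   6   6
  2   0   0   0   0   0   0   0   9   9   9
  3   0   0   0   2   2   2   2   9   9   9
  4   0   0   0   2   7   7   7   9   9   9
  5   0   0   0   2   7   7   7   9   9   9
  6   0   0   0  10  10  10  12  17  17  17

10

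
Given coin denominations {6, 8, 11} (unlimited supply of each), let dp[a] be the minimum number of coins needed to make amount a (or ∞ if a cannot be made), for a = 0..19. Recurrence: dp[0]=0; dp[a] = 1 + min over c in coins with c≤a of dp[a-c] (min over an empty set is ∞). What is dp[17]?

 a  0  1  2  3  4  5  6  7  8  9 10 11 12 13 14 15 16 17 18 19
dp  0  -  -  -  -  -  1  -  1  -  -  1  2  -  2  -  2  2  3  2
(- denotes ∞ / unreachable)

2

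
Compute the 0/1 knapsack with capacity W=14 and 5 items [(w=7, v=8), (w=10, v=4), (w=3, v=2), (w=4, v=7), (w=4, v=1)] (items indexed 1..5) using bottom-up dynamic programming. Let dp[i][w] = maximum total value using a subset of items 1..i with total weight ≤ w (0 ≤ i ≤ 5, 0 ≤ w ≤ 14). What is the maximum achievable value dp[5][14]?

i\w   0   1   2   3   4   5   6   7   8   9  10  11  12  13  14
  0   0   0   0   0   0   0   0   0   0   0   0   0   0   0   0
  1   0   0   0   0   0   0   0   8   8   8   8   8   8   8   8
  2   0   0   0   0   0   0   0   8   8   8   8   8   8   8   8
  3   0   0   0   2   2   2   2   8   8   8  10  10  10  10  10
  4   0   0   0   2   7   7   7   9   9   9  10  15  15  15  17
  5   0   0   0   2   7   7   7   9   9   9  10  15  15  15  17

17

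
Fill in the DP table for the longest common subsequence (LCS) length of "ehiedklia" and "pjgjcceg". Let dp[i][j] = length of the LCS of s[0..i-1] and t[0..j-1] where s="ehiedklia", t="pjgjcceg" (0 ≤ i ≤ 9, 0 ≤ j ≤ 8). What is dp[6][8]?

   ''  p  j  g  j  c  c  e  g
''  0  0  0  0  0  0  0  0  0
 e  0  0  0  0  0  0  0  1  1
 h  0  0  0  0  0  0  0  1  1
 i  0  0  0  0  0  0  0  1  1
 e  0  0  0  0  0  0  0  1  1
 d  0  0  0  0  0  0  0  1  1
 k  0  0  0  0  0  0  0  1  1
 l  0  0  0  0  0  0  0  1  1
 i  0  0  0  0  0  0  0  1  1
 a  0  0  0  0  0  0  0  1  1

1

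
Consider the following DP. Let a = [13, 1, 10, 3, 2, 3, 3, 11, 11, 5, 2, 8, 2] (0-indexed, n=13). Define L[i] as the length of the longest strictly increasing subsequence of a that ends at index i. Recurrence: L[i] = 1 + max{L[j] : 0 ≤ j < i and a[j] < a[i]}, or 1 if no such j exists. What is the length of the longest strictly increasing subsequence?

   i    0    1    2    3    4    5    6    7    8    9   10   11   12
a[i]   13    1   10    3    2    3    3   11   11    5    2    8    2
L[i]    1    1    2    2    2    3    3    4    4    4    2    5    2

5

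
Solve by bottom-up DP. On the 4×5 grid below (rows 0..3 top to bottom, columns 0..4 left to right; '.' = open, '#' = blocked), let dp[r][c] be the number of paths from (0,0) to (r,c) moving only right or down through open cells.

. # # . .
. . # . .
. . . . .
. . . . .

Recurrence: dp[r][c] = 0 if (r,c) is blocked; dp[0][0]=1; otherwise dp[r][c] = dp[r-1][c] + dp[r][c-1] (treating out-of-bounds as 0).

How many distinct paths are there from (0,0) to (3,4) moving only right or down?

9

r\c   0   1   2   3   4
  0   1   0   0   0   0
  1   1   1   0   0   0
  2   1   2   2   2   2
  3   1   3   5   7   9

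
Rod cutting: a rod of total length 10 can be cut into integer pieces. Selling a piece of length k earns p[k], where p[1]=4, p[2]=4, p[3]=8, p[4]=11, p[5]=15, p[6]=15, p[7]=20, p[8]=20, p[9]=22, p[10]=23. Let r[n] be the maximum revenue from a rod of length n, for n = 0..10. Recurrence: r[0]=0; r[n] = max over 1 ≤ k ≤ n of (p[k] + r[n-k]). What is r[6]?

   n    0    1    2    3    4    5    6    7    8    9   10
r[n]    0    4    8   12   16   20   24   28   32   36   40

24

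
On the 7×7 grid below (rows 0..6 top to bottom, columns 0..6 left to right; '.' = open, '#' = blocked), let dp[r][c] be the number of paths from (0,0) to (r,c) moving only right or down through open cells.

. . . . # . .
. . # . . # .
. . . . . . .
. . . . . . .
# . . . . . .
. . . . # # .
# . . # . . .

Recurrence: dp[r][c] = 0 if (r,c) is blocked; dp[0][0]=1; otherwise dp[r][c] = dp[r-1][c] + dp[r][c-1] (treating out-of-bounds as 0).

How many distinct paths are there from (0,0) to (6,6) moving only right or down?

85

r\c   0   1   2   3   4   5   6
  0   1   1   1   1   0   0   0
  1   1   2   0   1   1   0   0
  2   1   3   3   4   5   5   5
  3   1   4   7  11  16  21  26
  4   0   4  11  22  38  59  85
  5   0   4  15  37   0   0  85
  6   0   4  19   0   0   0  85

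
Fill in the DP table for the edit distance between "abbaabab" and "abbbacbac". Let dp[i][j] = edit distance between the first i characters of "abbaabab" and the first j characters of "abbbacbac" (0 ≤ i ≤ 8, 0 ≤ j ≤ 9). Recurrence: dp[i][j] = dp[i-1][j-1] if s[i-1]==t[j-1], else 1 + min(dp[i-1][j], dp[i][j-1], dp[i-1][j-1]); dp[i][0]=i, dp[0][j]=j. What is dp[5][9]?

   ''  a  b  b  b  a  c  b  a  c
''  0  1  2  3  4  5  6  7  8  9
 a  1  0  1  2  3  4  5  6  7  8
 b  2  1  0  1  2  3  4  5  6  7
 b  3  2  1  0  1  2  3  4  5  6
 a  4  3  2  1  1  1  2  3  4  5
 a  5  4  3  2  2  1  2  3  3  4
 b  6  5  4  3  2  2  2  2  3  4
 a  7  6  5  4  3  2  3  3  2  3
 b  8  7  6  5  4  3  3  3  3  3

4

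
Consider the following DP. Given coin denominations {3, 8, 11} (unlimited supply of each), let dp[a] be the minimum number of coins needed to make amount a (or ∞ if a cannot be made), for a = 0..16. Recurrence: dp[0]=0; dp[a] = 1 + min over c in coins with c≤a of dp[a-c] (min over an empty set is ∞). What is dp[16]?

 a  0  1  2  3  4  5  6  7  8  9 10 11 12 13 14 15 16
dp  0  -  -  1  -  -  2  -  1  3  -  1  4  -  2  5  2
(- denotes ∞ / unreachable)

2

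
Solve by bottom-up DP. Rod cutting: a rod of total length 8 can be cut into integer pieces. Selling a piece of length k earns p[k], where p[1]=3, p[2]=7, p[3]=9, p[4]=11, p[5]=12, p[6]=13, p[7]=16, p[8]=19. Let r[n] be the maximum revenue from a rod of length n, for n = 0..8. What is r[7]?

   n    0    1    2    3    4    5    6    7    8
r[n]    0    3    7   10   14   17   21   24   28

24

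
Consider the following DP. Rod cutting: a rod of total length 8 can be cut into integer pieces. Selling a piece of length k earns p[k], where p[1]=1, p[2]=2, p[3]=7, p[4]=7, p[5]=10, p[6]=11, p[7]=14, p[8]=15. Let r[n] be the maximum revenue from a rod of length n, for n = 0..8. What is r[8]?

   n    0    1    2    3    4    5    6    7    8
r[n]    0    1    2    7    8   10   14   15   17

17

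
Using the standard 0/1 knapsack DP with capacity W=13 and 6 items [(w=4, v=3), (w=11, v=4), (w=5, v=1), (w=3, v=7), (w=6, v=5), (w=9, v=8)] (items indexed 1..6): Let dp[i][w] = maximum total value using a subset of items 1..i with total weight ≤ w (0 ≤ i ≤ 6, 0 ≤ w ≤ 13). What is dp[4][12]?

i\w   0   1   2   3   4   5   6   7   8   9  10  11  12  13
  0   0   0   0   0   0   0   0   0   0   0   0   0   0   0
  1   0   0   0   0   3   3   3   3   3   3   3   3   3   3
  2   0   0   0   0   3   3   3   3   3   3   3   4   4   4
  3   0   0   0   0   3   3   3   3   3   4   4   4   4   4
  4   0   0   0   7   7   7   7  10  10  10  10  10  11  11
  5   0   0   0   7   7   7   7  10  10  12  12  12  12  15
  6   0   0   0   7   7   7   7  10  10  12  12  12  15  15

11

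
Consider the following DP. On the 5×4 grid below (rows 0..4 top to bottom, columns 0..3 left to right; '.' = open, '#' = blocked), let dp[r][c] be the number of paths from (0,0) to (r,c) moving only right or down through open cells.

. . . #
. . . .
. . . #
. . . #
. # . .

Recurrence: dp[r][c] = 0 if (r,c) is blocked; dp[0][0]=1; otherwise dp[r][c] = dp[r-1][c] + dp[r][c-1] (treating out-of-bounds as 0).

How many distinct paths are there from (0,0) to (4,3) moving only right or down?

10

r\c   0   1   2   3
  0   1   1   1   0
  1   1   2   3   3
  2   1   3   6   0
  3   1   4  10   0
  4   1   0  10  10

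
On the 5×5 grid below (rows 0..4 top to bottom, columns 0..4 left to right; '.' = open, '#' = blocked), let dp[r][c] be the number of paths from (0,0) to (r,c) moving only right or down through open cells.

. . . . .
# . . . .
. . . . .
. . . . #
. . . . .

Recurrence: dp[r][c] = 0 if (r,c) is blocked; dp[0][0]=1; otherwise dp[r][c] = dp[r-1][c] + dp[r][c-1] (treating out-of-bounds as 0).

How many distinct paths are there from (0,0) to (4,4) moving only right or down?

r\c   0   1   2   3   4
  0   1   1   1   1   1
  1   0   1   2   3   4
  2   0   1   3   6  10
  3   0   1   4  10   0
  4   0   1   5  15  15

15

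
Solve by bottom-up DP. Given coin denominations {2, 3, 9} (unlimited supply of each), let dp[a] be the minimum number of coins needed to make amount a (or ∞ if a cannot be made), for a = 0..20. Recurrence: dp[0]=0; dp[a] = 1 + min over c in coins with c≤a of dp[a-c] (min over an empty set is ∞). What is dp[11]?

2

 a  0  1  2  3  4  5  6  7  8  9 10 11 12 13 14 15 16 17 18 19 20
dp  0  -  1  1  2  2  2  3  3  1  4  2  2  3  3  3  4  4  2  5  3
(- denotes ∞ / unreachable)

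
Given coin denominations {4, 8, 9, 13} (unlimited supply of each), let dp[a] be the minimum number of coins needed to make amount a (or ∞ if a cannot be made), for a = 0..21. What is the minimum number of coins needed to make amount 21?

2

 a  0  1  2  3  4  5  6  7  8  9 10 11 12 13 14 15 16 17 18 19 20 21
dp  0  -  -  -  1  -  -  -  1  1  -  -  2  1  -  -  2  2  2  -  3  2
(- denotes ∞ / unreachable)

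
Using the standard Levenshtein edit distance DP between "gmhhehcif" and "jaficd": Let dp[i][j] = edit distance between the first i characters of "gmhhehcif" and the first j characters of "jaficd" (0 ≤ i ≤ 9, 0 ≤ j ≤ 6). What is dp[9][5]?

8

   ''  j  a  f  i  c  d
''  0  1  2  3  4  5  6
 g  1  1  2  3  4  5  6
 m  2  2  2  3  4  5  6
 h  3  3  3  3  4  5  6
 h  4  4  4  4  4  5  6
 e  5  5  5  5  5  5  6
 h  6  6  6  6  6  6  6
 c  7  7  7  7  7  6  7
 i  8  8  8  8  7  7  7
 f  9  9  9  8  8  8  8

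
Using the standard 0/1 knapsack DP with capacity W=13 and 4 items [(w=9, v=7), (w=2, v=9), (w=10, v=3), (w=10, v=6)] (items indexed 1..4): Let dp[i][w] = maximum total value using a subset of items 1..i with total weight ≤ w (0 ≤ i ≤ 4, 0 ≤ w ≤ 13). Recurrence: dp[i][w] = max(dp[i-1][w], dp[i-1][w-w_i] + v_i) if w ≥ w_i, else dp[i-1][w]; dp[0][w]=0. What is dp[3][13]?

16

i\w   0   1   2   3   4   5   6   7   8   9  10  11  12  13
  0   0   0   0   0   0   0   0   0   0   0   0   0   0   0
  1   0   0   0   0   0   0   0   0   0   7   7   7   7   7
  2   0   0   9   9   9   9   9   9   9   9   9  16  16  16
  3   0   0   9   9   9   9   9   9   9   9   9  16  16  16
  4   0   0   9   9   9   9   9   9   9   9   9  16  16  16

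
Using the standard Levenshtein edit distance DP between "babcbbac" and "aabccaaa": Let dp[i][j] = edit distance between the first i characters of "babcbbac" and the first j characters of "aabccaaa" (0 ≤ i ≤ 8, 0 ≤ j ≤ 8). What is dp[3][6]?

4

   ''  a  a  b  c  c  a  a  a
''  0  1  2  3  4  5  6  7  8
 b  1  1  2  2  3  4  5  6  7
 a  2  1  1  2  3  4  4  5  6
 b  3  2  2  1  2  3  4  5  6
 c  4  3  3  2  1  2  3  4  5
 b  5  4  4  3  2  2  3  4  5
 b  6  5  5  4  3  3  3  4  5
 a  7  6  5  5  4  4  3  3  4
 c  8  7  6  6  5  4  4  4  4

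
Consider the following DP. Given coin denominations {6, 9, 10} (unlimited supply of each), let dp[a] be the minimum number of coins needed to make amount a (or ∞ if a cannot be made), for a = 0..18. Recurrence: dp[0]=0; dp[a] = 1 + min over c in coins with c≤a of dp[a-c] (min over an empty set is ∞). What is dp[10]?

1

 a  0  1  2  3  4  5  6  7  8  9 10 11 12 13 14 15 16 17 18
dp  0  -  -  -  -  -  1  -  -  1  1  -  2  -  -  2  2  -  2
(- denotes ∞ / unreachable)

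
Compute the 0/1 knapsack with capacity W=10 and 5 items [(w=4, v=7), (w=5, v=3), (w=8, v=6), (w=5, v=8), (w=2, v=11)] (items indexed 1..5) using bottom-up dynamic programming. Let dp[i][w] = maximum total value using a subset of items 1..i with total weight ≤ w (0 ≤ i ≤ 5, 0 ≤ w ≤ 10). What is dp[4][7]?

8

i\w   0   1   2   3   4   5   6   7   8   9  10
  0   0   0   0   0   0   0   0   0   0   0   0
  1   0   0   0   0   7   7   7   7   7   7   7
  2   0   0   0   0   7   7   7   7   7  10  10
  3   0   0   0   0   7   7   7   7   7  10  10
  4   0   0   0   0   7   8   8   8   8  15  15
  5   0   0  11  11  11  11  18  19  19  19  19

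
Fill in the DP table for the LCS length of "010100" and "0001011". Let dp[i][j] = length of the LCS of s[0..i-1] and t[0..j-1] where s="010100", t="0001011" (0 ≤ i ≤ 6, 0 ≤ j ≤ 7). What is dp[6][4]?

3

   ''  0  0  0  1  0  1  1
''  0  0  0  0  0  0  0  0
 0  0  1  1  1  1  1  1  1
 1  0  1  1  1  2  2  2  2
 0  0  1  2  2  2  3  3  3
 1  0  1  2  2  3  3  4  4
 0  0  1  2  3  3  4  4  4
 0  0  1  2  3  3  4  4  4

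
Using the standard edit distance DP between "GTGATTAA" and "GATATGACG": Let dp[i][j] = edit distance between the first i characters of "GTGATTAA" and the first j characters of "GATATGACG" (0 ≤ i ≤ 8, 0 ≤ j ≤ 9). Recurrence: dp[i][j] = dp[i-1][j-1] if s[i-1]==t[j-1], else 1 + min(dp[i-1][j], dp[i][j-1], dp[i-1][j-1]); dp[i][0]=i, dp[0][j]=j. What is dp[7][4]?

3

   ''  G  A  T  A  T  G  A  C  G
''  0  1  2  3  4  5  6  7  8  9
 G  1  0  1  2  3  4  5  6  7  8
 T  2  1  1  1  2  3  4  5  6  7
 G  3  2  2  2  2  3  3  4  5  6
 A  4  3  2  3  2  3  4  3  4  5
 T  5  4  3  2  3  2  3  4  4  5
 T  6  5  4  3  3  3  3  4  5  5
 A  7  6  5  4  3  4  4  3  4  5
 A  8  7  6  5  4  4  5  4  4  5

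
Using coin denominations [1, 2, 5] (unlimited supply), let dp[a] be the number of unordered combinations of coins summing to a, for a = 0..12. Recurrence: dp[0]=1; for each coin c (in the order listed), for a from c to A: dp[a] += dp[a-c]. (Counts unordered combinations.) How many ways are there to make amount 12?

after  coin     0     1     2     3     4     5     6     7     8     9    10    11    12
          1     1     1     1     1     1     1     1     1     1     1     1     1     1
          2     1     1     2     2     3     3     4     4     5     5     6     6     7
          5     1     1     2     2     3     4     5     6     7     8    10    11    13

13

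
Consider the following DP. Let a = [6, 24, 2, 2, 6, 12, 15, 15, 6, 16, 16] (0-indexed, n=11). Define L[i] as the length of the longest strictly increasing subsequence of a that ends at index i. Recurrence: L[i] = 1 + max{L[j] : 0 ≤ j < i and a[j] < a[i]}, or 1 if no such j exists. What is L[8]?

2

   i    0    1    2    3    4    5    6    7    8    9   10
a[i]    6   24    2    2    6   12   15   15    6   16   16
L[i]    1    2    1    1    2    3    4    4    2    5    5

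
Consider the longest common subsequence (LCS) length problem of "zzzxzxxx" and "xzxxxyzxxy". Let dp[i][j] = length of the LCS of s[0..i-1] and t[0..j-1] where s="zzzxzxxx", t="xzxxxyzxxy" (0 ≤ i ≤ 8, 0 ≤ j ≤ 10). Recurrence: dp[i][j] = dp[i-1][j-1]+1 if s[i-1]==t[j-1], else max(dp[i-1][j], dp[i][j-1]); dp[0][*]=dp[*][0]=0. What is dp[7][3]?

   ''  x  z  x  x  x  y  z  x  x  y
''  0  0  0  0  0  0  0  0  0  0  0
 z  0  0  1  1  1  1  1  1  1  1  1
 z  0  0  1  1  1  1  1  2  2  2  2
 z  0  0  1  1  1  1  1  2  2  2  2
 x  0  1  1  2  2  2  2  2  3  3  3
 z  0  1  2  2  2  2  2  3  3  3  3
 x  0  1  2  3  3  3  3  3  4  4  4
 x  0  1  2  3  4  4  4  4  4  5  5
 x  0  1  2  3  4  5  5  5  5  5  5

3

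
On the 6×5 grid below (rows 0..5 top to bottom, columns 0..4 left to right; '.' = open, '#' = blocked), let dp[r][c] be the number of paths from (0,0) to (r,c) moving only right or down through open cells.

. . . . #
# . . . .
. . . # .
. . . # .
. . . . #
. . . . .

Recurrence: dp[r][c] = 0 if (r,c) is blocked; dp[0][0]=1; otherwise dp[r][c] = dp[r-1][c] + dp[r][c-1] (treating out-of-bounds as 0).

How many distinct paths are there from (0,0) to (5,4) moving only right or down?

r\c   0   1   2   3   4
  0   1   1   1   1   0
  1   0   1   2   3   3
  2   0   1   3   0   3
  3   0   1   4   0   3
  4   0   1   5   5   0
  5   0   1   6  11  11

11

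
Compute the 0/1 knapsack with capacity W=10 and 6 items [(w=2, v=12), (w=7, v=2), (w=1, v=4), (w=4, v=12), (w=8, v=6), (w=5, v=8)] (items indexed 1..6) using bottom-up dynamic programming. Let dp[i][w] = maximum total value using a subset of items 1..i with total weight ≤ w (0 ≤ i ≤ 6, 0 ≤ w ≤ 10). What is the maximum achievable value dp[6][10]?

28

i\w   0   1   2   3   4   5   6   7   8   9  10
  0   0   0   0   0   0   0   0   0   0   0   0
  1   0   0  12  12  12  12  12  12  12  12  12
  2   0   0  12  12  12  12  12  12  12  14  14
  3   0   4  12  16  16  16  16  16  16  16  18
  4   0   4  12  16  16  16  24  28  28  28  28
  5   0   4  12  16  16  16  24  28  28  28  28
  6   0   4  12  16  16  16  24  28  28  28  28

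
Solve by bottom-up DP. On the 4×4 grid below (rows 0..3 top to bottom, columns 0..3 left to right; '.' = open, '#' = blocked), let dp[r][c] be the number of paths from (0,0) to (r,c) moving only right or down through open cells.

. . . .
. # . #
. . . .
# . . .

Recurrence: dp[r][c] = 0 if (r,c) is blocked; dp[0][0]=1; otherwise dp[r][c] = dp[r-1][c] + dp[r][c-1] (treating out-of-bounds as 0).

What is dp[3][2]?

3

r\c   0   1   2   3
  0   1   1   1   1
  1   1   0   1   0
  2   1   1   2   2
  3   0   1   3   5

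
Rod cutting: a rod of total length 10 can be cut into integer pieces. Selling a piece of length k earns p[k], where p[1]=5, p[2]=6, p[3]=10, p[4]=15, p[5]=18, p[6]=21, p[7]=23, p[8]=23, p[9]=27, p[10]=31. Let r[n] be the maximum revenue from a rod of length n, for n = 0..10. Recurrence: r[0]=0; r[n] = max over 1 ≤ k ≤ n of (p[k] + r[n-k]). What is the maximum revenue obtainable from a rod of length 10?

   n    0    1    2    3    4    5    6    7    8    9   10
r[n]    0    5   10   15   20   25   30   35   40   45   50

50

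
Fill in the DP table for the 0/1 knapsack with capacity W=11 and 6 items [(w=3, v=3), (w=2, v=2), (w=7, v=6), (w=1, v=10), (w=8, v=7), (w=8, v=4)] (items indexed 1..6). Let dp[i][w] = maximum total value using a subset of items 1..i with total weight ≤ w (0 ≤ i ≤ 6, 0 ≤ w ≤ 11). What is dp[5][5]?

i\w   0   1   2   3   4   5   6   7   8   9  10  11
  0   0   0   0   0   0   0   0   0   0   0   0   0
  1   0   0   0   3   3   3   3   3   3   3   3   3
  2   0   0   2   3   3   5   5   5   5   5   5   5
  3   0   0   2   3   3   5   5   6   6   8   9   9
  4   0  10  10  12  13  13  15  15  16  16  18  19
  5   0  10  10  12  13  13  15  15  16  17  18  19
  6   0  10  10  12  13  13  15  15  16  17  18  19

13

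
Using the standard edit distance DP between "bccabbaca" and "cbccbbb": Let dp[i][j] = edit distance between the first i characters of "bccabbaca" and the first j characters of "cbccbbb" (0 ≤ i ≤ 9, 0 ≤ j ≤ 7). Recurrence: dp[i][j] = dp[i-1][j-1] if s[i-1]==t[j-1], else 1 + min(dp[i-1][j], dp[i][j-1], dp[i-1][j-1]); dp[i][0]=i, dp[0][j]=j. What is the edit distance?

   ''  c  b  c  c  b  b  b
''  0  1  2  3  4  5  6  7
 b  1  1  1  2  3  4  5  6
 c  2  1  2  1  2  3  4  5
 c  3  2  2  2  1  2  3  4
 a  4  3  3  3  2  2  3  4
 b  5  4  3  4  3  2  2  3
 b  6  5  4  4  4  3  2  2
 a  7  6  5  5  5  4  3  3
 c  8  7  6  5  5  5  4  4
 a  9  8  7  6  6  6  5  5

5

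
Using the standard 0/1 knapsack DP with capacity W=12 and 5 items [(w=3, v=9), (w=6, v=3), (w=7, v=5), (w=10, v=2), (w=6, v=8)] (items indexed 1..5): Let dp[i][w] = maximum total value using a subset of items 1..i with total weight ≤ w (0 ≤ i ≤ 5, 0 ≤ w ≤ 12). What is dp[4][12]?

14

i\w   0   1   2   3   4   5   6   7   8   9  10  11  12
  0   0   0   0   0   0   0   0   0   0   0   0   0   0
  1   0   0   0   9   9   9   9   9   9   9   9   9   9
  2   0   0   0   9   9   9   9   9   9  12  12  12  12
  3   0   0   0   9   9   9   9   9   9  12  14  14  14
  4   0   0   0   9   9   9   9   9   9  12  14  14  14
  5   0   0   0   9   9   9   9   9   9  17  17  17  17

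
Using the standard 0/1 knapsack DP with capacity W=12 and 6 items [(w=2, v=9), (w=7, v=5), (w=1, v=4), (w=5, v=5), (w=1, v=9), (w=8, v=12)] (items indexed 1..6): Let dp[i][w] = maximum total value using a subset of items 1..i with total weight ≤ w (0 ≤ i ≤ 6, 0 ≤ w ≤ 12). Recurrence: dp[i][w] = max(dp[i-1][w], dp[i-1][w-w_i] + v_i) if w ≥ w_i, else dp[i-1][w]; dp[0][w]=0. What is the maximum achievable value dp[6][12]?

34

i\w   0   1   2   3   4   5   6   7   8   9  10  11  12
  0   0   0   0   0   0   0   0   0   0   0   0   0   0
  1   0   0   9   9   9   9   9   9   9   9   9   9   9
  2   0   0   9   9   9   9   9   9   9  14  14  14  14
  3   0   4   9  13  13  13  13  13  13  14  18  18  18
  4   0   4   9  13  13  13  13  14  18  18  18  18  18
  5   0   9  13  18  22  22  22  22  23  27  27  27  27
  6   0   9  13  18  22  22  22  22  23  27  27  30  34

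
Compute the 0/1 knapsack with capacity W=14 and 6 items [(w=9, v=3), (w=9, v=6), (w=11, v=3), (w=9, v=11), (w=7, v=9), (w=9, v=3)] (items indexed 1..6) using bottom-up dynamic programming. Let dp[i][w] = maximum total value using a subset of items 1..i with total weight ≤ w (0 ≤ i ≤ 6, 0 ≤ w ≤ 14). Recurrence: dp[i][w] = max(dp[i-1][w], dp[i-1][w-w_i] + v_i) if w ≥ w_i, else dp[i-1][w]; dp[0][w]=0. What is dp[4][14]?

i\w   0   1   2   3   4   5   6   7   8   9  10  11  12  13  14
  0   0   0   0   0   0   0   0   0   0   0   0   0   0   0   0
  1   0   0   0   0   0   0   0   0   0   3   3   3   3   3   3
  2   0   0   0   0   0   0   0   0   0   6   6   6   6   6   6
  3   0   0   0   0   0   0   0   0   0   6   6   6   6   6   6
  4   0   0   0   0   0   0   0   0   0  11  11  11  11  11  11
  5   0   0   0   0   0   0   0   9   9  11  11  11  11  11  11
  6   0   0   0   0   0   0   0   9   9  11  11  11  11  11  11

11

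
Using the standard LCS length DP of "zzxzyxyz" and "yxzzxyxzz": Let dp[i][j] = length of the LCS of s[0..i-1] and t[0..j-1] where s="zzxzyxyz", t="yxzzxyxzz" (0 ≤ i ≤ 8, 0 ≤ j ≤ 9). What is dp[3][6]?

   ''  y  x  z  z  x  y  x  z  z
''  0  0  0  0  0  0  0  0  0  0
 z  0  0  0  1  1  1  1  1  1  1
 z  0  0  0  1  2  2  2  2  2  2
 x  0  0  1  1  2  3  3  3  3  3
 z  0  0  1  2  2  3  3  3  4  4
 y  0  1  1  2  2  3  4  4  4  4
 x  0  1  2  2  2  3  4  5  5  5
 y  0  1  2  2  2  3  4  5  5  5
 z  0  1  2  3  3  3  4  5  6  6

3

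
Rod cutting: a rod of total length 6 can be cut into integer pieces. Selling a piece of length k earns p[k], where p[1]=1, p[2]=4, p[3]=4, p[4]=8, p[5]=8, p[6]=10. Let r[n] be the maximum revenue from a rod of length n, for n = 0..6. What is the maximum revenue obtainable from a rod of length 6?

   n    0    1    2    3    4    5    6
r[n]    0    1    4    5    8    9   12

12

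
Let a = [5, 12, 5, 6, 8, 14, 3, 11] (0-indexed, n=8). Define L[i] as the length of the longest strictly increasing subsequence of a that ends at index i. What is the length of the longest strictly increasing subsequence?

   i    0    1    2    3    4    5    6    7
a[i]    5   12    5    6    8   14    3   11
L[i]    1    2    1    2    3    4    1    4

4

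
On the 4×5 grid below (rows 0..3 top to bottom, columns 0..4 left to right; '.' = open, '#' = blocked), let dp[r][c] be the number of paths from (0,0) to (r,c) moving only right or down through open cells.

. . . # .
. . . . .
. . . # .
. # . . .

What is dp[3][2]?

r\c   0   1   2   3   4
  0   1   1   1   0   0
  1   1   2   3   3   3
  2   1   3   6   0   3
  3   1   0   6   6   9

6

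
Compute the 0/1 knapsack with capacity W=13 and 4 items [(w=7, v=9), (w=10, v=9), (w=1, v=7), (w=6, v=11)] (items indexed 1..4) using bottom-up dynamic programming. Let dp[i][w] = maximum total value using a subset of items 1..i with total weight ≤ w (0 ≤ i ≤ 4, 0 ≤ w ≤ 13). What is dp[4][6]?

i\w   0   1   2   3   4   5   6   7   8   9  10  11  12  13
  0   0   0   0   0   0   0   0   0   0   0   0   0   0   0
  1   0   0   0   0   0   0   0   9   9   9   9   9   9   9
  2   0   0   0   0   0   0   0   9   9   9   9   9   9   9
  3   0   7   7   7   7   7   7   9  16  16  16  16  16  16
  4   0   7   7   7   7   7  11  18  18  18  18  18  18  20

11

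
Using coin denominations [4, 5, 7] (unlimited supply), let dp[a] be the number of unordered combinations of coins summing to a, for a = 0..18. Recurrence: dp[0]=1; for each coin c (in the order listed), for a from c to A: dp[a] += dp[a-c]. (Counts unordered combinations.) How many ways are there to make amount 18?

after  coin     0     1     2     3     4     5     6     7     8     9    10    11    12    13    14    15    16    17    18
          4     1     0     0     0     1     0     0     0     1     0     0     0     1     0     0     0     1     0     0
          5     1     0     0     0     1     1     0     0     1     1     1     0     1     1     1     1     1     1     1
          7     1     0     0     0     1     1     0     1     1     1     1     1     2     1     2     2     2     2     2

2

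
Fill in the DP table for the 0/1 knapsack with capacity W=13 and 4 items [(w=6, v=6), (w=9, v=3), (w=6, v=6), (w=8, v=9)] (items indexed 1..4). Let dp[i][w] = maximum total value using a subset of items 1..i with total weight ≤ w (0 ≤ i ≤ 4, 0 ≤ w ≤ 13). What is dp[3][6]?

6

i\w   0   1   2   3   4   5   6   7   8   9  10  11  12  13
  0   0   0   0   0   0   0   0   0   0   0   0   0   0   0
  1   0   0   0   0   0   0   6   6   6   6   6   6   6   6
  2   0   0   0   0   0   0   6   6   6   6   6   6   6   6
  3   0   0   0   0   0   0   6   6   6   6   6   6  12  12
  4   0   0   0   0   0   0   6   6   9   9   9   9  12  12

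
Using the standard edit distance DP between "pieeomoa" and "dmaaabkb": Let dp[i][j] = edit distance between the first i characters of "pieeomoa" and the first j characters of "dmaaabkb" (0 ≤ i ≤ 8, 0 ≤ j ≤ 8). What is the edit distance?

   ''  d  m  a  a  a  b  k  b
''  0  1  2  3  4  5  6  7  8
 p  1  1  2  3  4  5  6  7  8
 i  2  2  2  3  4  5  6  7  8
 e  3  3  3  3  4  5  6  7  8
 e  4  4  4  4  4  5  6  7  8
 o  5  5  5  5  5  5  6  7  8
 m  6  6  5  6  6  6  6  7  8
 o  7  7  6  6  7  7  7  7  8
 a  8  8  7  6  6  7  8  8  8

8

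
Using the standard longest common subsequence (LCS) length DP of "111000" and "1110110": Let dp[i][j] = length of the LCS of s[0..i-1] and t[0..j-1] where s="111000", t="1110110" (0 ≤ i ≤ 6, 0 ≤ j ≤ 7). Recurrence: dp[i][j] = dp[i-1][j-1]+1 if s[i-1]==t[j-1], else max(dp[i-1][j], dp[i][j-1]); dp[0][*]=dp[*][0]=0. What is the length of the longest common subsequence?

   ''  1  1  1  0  1  1  0
''  0  0  0  0  0  0  0  0
 1  0  1  1  1  1  1  1  1
 1  0  1  2  2  2  2  2  2
 1  0  1  2  3  3  3  3  3
 0  0  1  2  3  4  4  4  4
 0  0  1  2  3  4  4  4  5
 0  0  1  2  3  4  4  4  5

5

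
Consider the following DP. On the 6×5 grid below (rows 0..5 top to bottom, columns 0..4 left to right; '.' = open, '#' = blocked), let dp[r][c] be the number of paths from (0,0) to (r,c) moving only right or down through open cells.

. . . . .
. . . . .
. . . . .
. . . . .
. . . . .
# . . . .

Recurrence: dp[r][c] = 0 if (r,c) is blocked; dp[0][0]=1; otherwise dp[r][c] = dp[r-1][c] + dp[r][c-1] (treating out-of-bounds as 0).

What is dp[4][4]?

70

r\c   0   1   2   3   4
  0   1   1   1   1   1
  1   1   2   3   4   5
  2   1   3   6  10  15
  3   1   4  10  20  35
  4   1   5  15  35  70
  5   0   5  20  55 125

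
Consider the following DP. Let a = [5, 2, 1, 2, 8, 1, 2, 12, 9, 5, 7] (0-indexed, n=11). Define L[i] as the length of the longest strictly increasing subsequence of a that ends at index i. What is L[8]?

4

   i    0    1    2    3    4    5    6    7    8    9   10
a[i]    5    2    1    2    8    1    2   12    9    5    7
L[i]    1    1    1    2    3    1    2    4    4    3    4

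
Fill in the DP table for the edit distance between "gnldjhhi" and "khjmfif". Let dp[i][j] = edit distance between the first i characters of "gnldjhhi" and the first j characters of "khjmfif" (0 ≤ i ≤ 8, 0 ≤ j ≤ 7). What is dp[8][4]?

   ''  k  h  j  m  f  i  f
''  0  1  2  3  4  5  6  7
 g  1  1  2  3  4  5  6  7
 n  2  2  2  3  4  5  6  7
 l  3  3  3  3  4  5  6  7
 d  4  4  4  4  4  5  6  7
 j  5  5  5  4  5  5  6  7
 h  6  6  5  5  5  6  6  7
 h  7  7  6  6  6  6  7  7
 i  8  8  7  7  7  7  6  7

7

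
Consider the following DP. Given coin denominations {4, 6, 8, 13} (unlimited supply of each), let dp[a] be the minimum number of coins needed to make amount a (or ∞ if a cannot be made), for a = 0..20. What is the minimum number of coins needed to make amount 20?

 a  0  1  2  3  4  5  6  7  8  9 10 11 12 13 14 15 16 17 18 19 20
dp  0  -  -  -  1  -  1  -  1  -  2  -  2  1  2  -  2  2  3  2  3
(- denotes ∞ / unreachable)

3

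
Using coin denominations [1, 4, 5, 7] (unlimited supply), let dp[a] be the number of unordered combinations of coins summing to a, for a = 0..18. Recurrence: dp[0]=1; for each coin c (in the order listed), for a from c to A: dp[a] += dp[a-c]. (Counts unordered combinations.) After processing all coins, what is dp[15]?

15

after  coin     0     1     2     3     4     5     6     7     8     9    10    11    12    13    14    15    16    17    18
          1     1     1     1     1     1     1     1     1     1     1     1     1     1     1     1     1     1     1     1
          4     1     1     1     1     2     2     2     2     3     3     3     3     4     4     4     4     5     5     5
          5     1     1     1     1     2     3     3     3     4     5     6     6     7     8     9    10    11    12    13
          7     1     1     1     1     2     3     3     4     5     6     7     8    10    11    13    15    17    19    21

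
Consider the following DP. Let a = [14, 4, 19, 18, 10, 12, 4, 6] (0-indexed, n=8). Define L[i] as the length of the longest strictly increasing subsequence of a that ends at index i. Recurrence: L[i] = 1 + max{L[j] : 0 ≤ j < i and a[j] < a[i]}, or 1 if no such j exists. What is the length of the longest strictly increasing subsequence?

   i    0    1    2    3    4    5    6    7
a[i]   14    4   19   18   10   12    4    6
L[i]    1    1    2    2    2    3    1    2

3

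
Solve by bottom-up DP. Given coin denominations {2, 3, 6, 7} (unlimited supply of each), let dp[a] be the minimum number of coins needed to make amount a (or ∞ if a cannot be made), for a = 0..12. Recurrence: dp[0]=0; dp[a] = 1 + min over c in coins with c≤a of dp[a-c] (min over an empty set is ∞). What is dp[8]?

2

 a  0  1  2  3  4  5  6  7  8  9 10 11 12
dp  0  -  1  1  2  2  1  1  2  2  2  3  2
(- denotes ∞ / unreachable)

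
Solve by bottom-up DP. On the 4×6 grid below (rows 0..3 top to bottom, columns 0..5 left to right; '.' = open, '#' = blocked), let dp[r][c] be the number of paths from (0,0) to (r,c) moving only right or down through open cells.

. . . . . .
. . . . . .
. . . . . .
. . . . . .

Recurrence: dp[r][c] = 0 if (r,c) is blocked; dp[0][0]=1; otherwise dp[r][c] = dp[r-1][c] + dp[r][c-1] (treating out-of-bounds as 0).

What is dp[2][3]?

10

r\c   0   1   2   3   4   5
  0   1   1   1   1   1   1
  1   1   2   3   4   5   6
  2   1   3   6  10  15  21
  3   1   4  10  20  35  56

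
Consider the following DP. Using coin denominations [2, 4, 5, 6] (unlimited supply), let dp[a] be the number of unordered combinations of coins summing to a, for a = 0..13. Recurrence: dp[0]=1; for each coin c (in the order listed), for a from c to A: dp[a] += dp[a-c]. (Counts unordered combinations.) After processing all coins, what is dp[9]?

after  coin     0     1     2     3     4     5     6     7     8     9    10    11    12    13
          2     1     0     1     0     1     0     1     0     1     0     1     0     1     0
          4     1     0     1     0     2     0     2     0     3     0     3     0     4     0
          5     1     0     1     0     2     1     2     1     3     2     4     2     5     3
          6     1     0     1     0     2     1     3     1     4     2     6     3     8     4

2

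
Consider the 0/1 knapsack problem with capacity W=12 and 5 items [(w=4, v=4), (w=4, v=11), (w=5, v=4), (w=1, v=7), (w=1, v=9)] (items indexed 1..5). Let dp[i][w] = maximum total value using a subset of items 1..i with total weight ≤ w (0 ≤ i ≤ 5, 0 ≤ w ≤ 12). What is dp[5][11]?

31

i\w   0   1   2   3   4   5   6   7   8   9  10  11  12
  0   0   0   0   0   0   0   0   0   0   0   0   0   0
  1   0   0   0   0   4   4   4   4   4   4   4   4   4
  2   0   0   0   0  11  11  11  11  15  15  15  15  15
  3   0   0   0   0  11  11  11  11  15  15  15  15  15
  4   0   7   7   7  11  18  18  18  18  22  22  22  22
  5   0   9  16  16  16  20  27  27  27  27  31  31  31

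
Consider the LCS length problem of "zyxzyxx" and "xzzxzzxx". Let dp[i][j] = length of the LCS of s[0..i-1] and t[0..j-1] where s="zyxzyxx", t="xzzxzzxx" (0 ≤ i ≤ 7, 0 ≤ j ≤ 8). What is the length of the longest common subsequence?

   ''  x  z  z  x  z  z  x  x
''  0  0  0  0  0  0  0  0  0
 z  0  0  1  1  1  1  1  1  1
 y  0  0  1  1  1  1  1  1  1
 x  0  1  1  1  2  2  2  2  2
 z  0  1  2  2  2  3  3  3  3
 y  0  1  2  2  2  3  3  3  3
 x  0  1  2  2  3  3  3  4  4
 x  0  1  2  2  3  3  3  4  5

5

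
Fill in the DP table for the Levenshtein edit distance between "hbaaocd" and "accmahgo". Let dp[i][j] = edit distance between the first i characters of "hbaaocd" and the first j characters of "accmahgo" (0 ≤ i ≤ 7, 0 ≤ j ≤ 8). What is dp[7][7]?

   ''  a  c  c  m  a  h  g  o
''  0  1  2  3  4  5  6  7  8
 h  1  1  2  3  4  5  5  6  7
 b  2  2  2  3  4  5  6  6  7
 a  3  2  3  3  4  4  5  6  7
 a  4  3  3  4  4  4  5  6  7
 o  5  4  4  4  5  5  5  6  6
 c  6  5  4  4  5  6  6  6  7
 d  7  6  5  5  5  6  7  7  7

7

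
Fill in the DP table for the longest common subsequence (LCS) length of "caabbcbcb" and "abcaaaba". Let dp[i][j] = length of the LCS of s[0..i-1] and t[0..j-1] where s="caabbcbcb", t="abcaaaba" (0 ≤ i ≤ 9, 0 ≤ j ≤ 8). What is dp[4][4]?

   ''  a  b  c  a  a  a  b  a
''  0  0  0  0  0  0  0  0  0
 c  0  0  0  1  1  1  1  1  1
 a  0  1  1  1  2  2  2  2  2
 a  0  1  1  1  2  3  3  3  3
 b  0  1  2  2  2  3  3  4  4
 b  0  1  2  2  2  3  3  4  4
 c  0  1  2  3  3  3  3  4  4
 b  0  1  2  3  3  3  3  4  4
 c  0  1  2  3  3  3  3  4  4
 b  0  1  2  3  3  3  3  4  4

2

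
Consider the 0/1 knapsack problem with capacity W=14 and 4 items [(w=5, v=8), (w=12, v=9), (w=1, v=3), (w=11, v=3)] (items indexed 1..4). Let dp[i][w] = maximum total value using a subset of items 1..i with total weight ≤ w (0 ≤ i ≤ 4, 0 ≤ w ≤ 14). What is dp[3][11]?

i\w   0   1   2   3   4   5   6   7   8   9  10  11  12  13  14
  0   0   0   0   0   0   0   0   0   0   0   0   0   0   0   0
  1   0   0   0   0   0   8   8   8   8   8   8   8   8   8   8
  2   0   0   0   0   0   8   8   8   8   8   8   8   9   9   9
  3   0   3   3   3   3   8  11  11  11  11  11  11  11  12  12
  4   0   3   3   3   3   8  11  11  11  11  11  11  11  12  12

11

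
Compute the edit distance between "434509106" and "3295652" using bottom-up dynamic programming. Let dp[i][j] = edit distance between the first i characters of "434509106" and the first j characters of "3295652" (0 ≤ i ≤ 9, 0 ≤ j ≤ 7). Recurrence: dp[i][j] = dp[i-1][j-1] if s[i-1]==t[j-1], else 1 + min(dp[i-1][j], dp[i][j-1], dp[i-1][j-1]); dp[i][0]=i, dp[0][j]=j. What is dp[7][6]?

6

   ''  3  2  9  5  6  5  2
''  0  1  2  3  4  5  6  7
 4  1  1  2  3  4  5  6  7
 3  2  1  2  3  4  5  6  7
 4  3  2  2  3  4  5  6  7
 5  4  3  3  3  3  4  5  6
 0  5  4  4  4  4  4  5  6
 9  6  5  5  4  5  5  5  6
 1  7  6  6  5  5  6  6  6
 0  8  7  7  6  6  6  7  7
 6  9  8  8  7  7  6  7  8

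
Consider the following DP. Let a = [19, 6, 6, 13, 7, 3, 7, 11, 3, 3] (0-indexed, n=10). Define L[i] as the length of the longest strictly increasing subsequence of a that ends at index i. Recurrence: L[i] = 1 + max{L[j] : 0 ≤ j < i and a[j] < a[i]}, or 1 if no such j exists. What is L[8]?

   i    0    1    2    3    4    5    6    7    8    9
a[i]   19    6    6   13    7    3    7   11    3    3
L[i]    1    1    1    2    2    1    2    3    1    1

1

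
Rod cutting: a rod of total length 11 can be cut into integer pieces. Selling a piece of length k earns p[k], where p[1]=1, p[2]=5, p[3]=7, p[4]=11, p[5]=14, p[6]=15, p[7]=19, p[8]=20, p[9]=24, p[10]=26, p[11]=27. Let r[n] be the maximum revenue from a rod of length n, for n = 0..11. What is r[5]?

14

   n    0    1    2    3    4    5    6    7    8    9   10   11
r[n]    0    1    5    7   11   14   16   19   22   25   28   30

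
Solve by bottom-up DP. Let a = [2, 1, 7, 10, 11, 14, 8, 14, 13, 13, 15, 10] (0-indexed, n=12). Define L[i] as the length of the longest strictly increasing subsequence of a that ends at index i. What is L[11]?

4

   i    0    1    2    3    4    5    6    7    8    9   10   11
a[i]    2    1    7   10   11   14    8   14   13   13   15   10
L[i]    1    1    2    3    4    5    3    5    5    5    6    4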